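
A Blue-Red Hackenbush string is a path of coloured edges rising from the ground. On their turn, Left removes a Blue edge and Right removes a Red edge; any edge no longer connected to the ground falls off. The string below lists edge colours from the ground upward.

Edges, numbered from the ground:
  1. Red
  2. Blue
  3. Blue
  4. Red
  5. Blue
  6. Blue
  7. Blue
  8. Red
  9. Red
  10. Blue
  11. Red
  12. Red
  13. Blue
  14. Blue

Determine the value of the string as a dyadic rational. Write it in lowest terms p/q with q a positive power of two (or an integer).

-2265/8192

edge 1 of 14 (Red): {  | 0 } — -1
edge 2 of 14 (Blue): { -1 | 0 } — -1/2
edge 3 of 14 (Blue): { -1, -1/2 | 0 } — -1/4
edge 4 of 14 (Red): { -1, -1/2 | -1/4, 0 } — -3/8
edge 5 of 14 (Blue): { -1, -1/2, -3/8 | -1/4, 0 } — -5/16
edge 6 of 14 (Blue): { -1, -1/2, -3/8, -5/16 | -1/4, 0 } — -9/32
edge 7 of 14 (Blue): { -1, -1/2, -3/8, -5/16, -9/32 | -1/4, 0 } — -17/64
edge 8 of 14 (Red): { -1, -1/2, -3/8, -5/16, -9/32 | -17/64, -1/4, 0 } — -35/128
edge 9 of 14 (Red): { -1, -1/2, -3/8, -5/16, -9/32 | -35/128, -17/64, -1/4, 0 } — -71/256
edge 10 of 14 (Blue): { -1, -1/2, -3/8, -5/16, -9/32, -71/256 | -35/128, -17/64, -1/4, 0 } — -141/512
edge 11 of 14 (Red): { -1, -1/2, -3/8, -5/16, -9/32, -71/256 | -141/512, -35/128, -17/64, -1/4, 0 } — -283/1024
edge 12 of 14 (Red): { -1, -1/2, -3/8, -5/16, -9/32, -71/256 | -283/1024, -141/512, -35/128, -17/64, -1/4, 0 } — -567/2048
edge 13 of 14 (Blue): { -1, -1/2, -3/8, -5/16, -9/32, -71/256, -567/2048 | -283/1024, -141/512, -35/128, -17/64, -1/4, 0 } — -1133/4096
edge 14 of 14 (Blue): { -1, -1/2, -3/8, -5/16, -9/32, -71/256, -567/2048, -1133/4096 | -283/1024, -141/512, -35/128, -17/64, -1/4, 0 } — -2265/8192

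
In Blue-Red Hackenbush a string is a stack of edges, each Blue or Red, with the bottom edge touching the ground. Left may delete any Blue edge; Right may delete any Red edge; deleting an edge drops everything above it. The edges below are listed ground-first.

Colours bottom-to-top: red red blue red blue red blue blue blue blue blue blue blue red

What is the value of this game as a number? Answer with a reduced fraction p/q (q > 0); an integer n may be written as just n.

Prefix values for red red blue red blue red blue blue blue blue blue blue blue red via {L|R} + simplicity:
1 of 14 · r · max L −∞ · min R 0 gives -1
2 of 14 · rr · max L −∞ · min R -1 gives -2
3 of 14 · rrb · max L -2 · min R -1 gives -3/2
4 of 14 · rrbr · max L -2 · min R -3/2 gives -7/4
5 of 14 · rrbrb · max L -7/4 · min R -3/2 gives -13/8
6 of 14 · rrbrbr · max L -7/4 · min R -13/8 gives -27/16
7 of 14 · rrbrbrb · max L -27/16 · min R -13/8 gives -53/32
8 of 14 · rrbrbrbb · max L -53/32 · min R -13/8 gives -105/64
9 of 14 · rrbrbrbbb · max L -105/64 · min R -13/8 gives -209/128
10 of 14 · rrbrbrbbbb · max L -209/128 · min R -13/8 gives -417/256
11 of 14 · rrbrbrbbbbb · max L -417/256 · min R -13/8 gives -833/512
12 of 14 · rrbrbrbbbbbb · max L -833/512 · min R -13/8 gives -1665/1024
13 of 14 · rrbrbrbbbbbbb · max L -1665/1024 · min R -13/8 gives -3329/2048
14 of 14 · rrbrbrbbbbbbbr · max L -1665/1024 · min R -3329/2048 gives -6659/4096

-6659/4096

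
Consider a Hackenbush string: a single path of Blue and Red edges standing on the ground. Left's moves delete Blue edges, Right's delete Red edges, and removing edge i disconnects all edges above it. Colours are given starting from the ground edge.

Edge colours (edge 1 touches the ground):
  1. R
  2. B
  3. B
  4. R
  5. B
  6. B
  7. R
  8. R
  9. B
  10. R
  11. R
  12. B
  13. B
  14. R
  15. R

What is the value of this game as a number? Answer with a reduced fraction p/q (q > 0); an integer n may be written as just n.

G(R) = { none | 0 } gives -1
G(RB) = { -1 | 0 } gives -1/2
G(RBB) = { -1,-1/2 | 0 } gives -1/4
G(RBBR) = { -1,-1/2 | -1/4,0 } gives -3/8
G(RBBRB) = { -1,-1/2,-3/8 | -1/4,0 } gives -5/16
G(RBBRBB) = { -1,-1/2,-3/8,-5/16 | -1/4,0 } gives -9/32
G(RBBRBBR) = { -1,-1/2,-3/8,-5/16 | -9/32,-1/4,0 } gives -19/64
G(RBBRBBRR) = { -1,-1/2,-3/8,-5/16 | -19/64,-9/32,-1/4,0 } gives -39/128
G(RBBRBBRRB) = { -1,-1/2,-3/8,-5/16,-39/128 | -19/64,-9/32,-1/4,0 } gives -77/256
G(RBBRBBRRBR) = { -1,-1/2,-3/8,-5/16,-39/128 | -77/256,-19/64,-9/32,-1/4,0 } gives -155/512
G(RBBRBBRRBRR) = { -1,-1/2,-3/8,-5/16,-39/128 | -155/512,-77/256,-19/64,-9/32,-1/4,0 } gives -311/1024
G(RBBRBBRRBRRB) = { -1,-1/2,-3/8,-5/16,-39/128,-311/1024 | -155/512,-77/256,-19/64,-9/32,-1/4,0 } gives -621/2048
G(RBBRBBRRBRRBB) = { -1,-1/2,-3/8,-5/16,-39/128,-311/1024,-621/2048 | -155/512,-77/256,-19/64,-9/32,-1/4,0 } gives -1241/4096
G(RBBRBBRRBRRBBR) = { -1,-1/2,-3/8,-5/16,-39/128,-311/1024,-621/2048 | -1241/4096,-155/512,-77/256,-19/64,-9/32,-1/4,0 } gives -2483/8192
G(RBBRBBRRBRRBBRR) = { -1,-1/2,-3/8,-5/16,-39/128,-311/1024,-621/2048 | -2483/8192,-1241/4096,-155/512,-77/256,-19/64,-9/32,-1/4,0 } gives -4967/16384

-4967/16384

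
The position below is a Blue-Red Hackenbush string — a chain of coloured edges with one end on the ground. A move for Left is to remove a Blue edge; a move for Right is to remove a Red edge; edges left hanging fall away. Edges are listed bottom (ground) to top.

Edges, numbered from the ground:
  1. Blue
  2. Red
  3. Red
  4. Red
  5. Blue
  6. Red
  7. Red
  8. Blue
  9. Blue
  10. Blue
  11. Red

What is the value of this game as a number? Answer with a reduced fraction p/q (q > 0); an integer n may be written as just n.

157/1024

Recurse on prefixes of the 11-edge string Blue Red Red Red Blue Red Red Blue Blue Blue Red:
value_1 [B]  L=[0]  R=[]  -> 1
value_2 [BR]  L=[0]  R=[1]  -> 1/2
value_3 [BRR]  L=[0]  R=[1/2 1]  -> 1/4
value_4 [BRRR]  L=[0]  R=[1/4 1/2 1]  -> 1/8
value_5 [BRRRB]  L=[0 1/8]  R=[1/4 1/2 1]  -> 3/16
value_6 [BRRRBR]  L=[0 1/8]  R=[3/16 1/4 1/2 1]  -> 5/32
value_7 [BRRRBRR]  L=[0 1/8]  R=[5/32 3/16 1/4 1/2 1]  -> 9/64
value_8 [BRRRBRRB]  L=[0 1/8 9/64]  R=[5/32 3/16 1/4 1/2 1]  -> 19/128
value_9 [BRRRBRRBB]  L=[0 1/8 9/64 19/128]  R=[5/32 3/16 1/4 1/2 1]  -> 39/256
value_10 [BRRRBRRBBB]  L=[0 1/8 9/64 19/128 39/256]  R=[5/32 3/16 1/4 1/2 1]  -> 79/512
value_11 [BRRRBRRBBBR]  L=[0 1/8 9/64 19/128 39/256]  R=[79/512 5/32 3/16 1/4 1/2 1]  -> 157/1024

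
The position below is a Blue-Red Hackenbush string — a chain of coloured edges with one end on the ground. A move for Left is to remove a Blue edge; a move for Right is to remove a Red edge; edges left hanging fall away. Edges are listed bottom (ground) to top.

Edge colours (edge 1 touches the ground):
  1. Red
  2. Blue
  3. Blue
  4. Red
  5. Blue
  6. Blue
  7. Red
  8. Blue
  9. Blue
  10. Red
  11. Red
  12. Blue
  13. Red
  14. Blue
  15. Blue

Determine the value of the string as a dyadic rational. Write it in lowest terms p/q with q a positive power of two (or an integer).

-4713/16384

Prefix values for Red Blue Blue Red Blue Blue Red Blue Blue Red Red Blue Red Blue Blue via {L|R} + simplicity:
edge 1 of 15 (Red): { ∅ | 0 } gives -1
edge 2 of 15 (Blue): { -1 | 0 } gives -1/2
edge 3 of 15 (Blue): { -1, -1/2 | 0 } gives -1/4
edge 4 of 15 (Red): { -1, -1/2 | -1/4, 0 } gives -3/8
edge 5 of 15 (Blue): { -1, -1/2, -3/8 | -1/4, 0 } gives -5/16
edge 6 of 15 (Blue): { -1, -1/2, -3/8, -5/16 | -1/4, 0 } gives -9/32
edge 7 of 15 (Red): { -1, -1/2, -3/8, -5/16 | -9/32, -1/4, 0 } gives -19/64
edge 8 of 15 (Blue): { -1, -1/2, -3/8, -5/16, -19/64 | -9/32, -1/4, 0 } gives -37/128
edge 9 of 15 (Blue): { -1, -1/2, -3/8, -5/16, -19/64, -37/128 | -9/32, -1/4, 0 } gives -73/256
edge 10 of 15 (Red): { -1, -1/2, -3/8, -5/16, -19/64, -37/128 | -73/256, -9/32, -1/4, 0 } gives -147/512
edge 11 of 15 (Red): { -1, -1/2, -3/8, -5/16, -19/64, -37/128 | -147/512, -73/256, -9/32, -1/4, 0 } gives -295/1024
edge 12 of 15 (Blue): { -1, -1/2, -3/8, -5/16, -19/64, -37/128, -295/1024 | -147/512, -73/256, -9/32, -1/4, 0 } gives -589/2048
edge 13 of 15 (Red): { -1, -1/2, -3/8, -5/16, -19/64, -37/128, -295/1024 | -589/2048, -147/512, -73/256, -9/32, -1/4, 0 } gives -1179/4096
edge 14 of 15 (Blue): { -1, -1/2, -3/8, -5/16, -19/64, -37/128, -295/1024, -1179/4096 | -589/2048, -147/512, -73/256, -9/32, -1/4, 0 } gives -2357/8192
edge 15 of 15 (Blue): { -1, -1/2, -3/8, -5/16, -19/64, -37/128, -295/1024, -1179/4096, -2357/8192 | -589/2048, -147/512, -73/256, -9/32, -1/4, 0 } gives -4713/16384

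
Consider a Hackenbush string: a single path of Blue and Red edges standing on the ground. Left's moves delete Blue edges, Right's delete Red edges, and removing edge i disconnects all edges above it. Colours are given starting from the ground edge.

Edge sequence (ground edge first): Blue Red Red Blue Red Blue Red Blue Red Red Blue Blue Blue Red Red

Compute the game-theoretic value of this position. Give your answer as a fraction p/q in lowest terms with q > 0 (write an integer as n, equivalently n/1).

5433/16384

step 1: add Blue to get B; options L={ 0 } R={  } → 1
step 2: add Red to get BR; options L={ 0 } R={ 1 } → 1/2
step 3: add Red to get BRR; options L={ 0 } R={ 1/2 1 } → 1/4
step 4: add Blue to get BRRB; options L={ 0 1/4 } R={ 1/2 1 } → 3/8
step 5: add Red to get BRRBR; options L={ 0 1/4 } R={ 3/8 1/2 1 } → 5/16
step 6: add Blue to get BRRBRB; options L={ 0 1/4 5/16 } R={ 3/8 1/2 1 } → 11/32
step 7: add Red to get BRRBRBR; options L={ 0 1/4 5/16 } R={ 11/32 3/8 1/2 1 } → 21/64
step 8: add Blue to get BRRBRBRB; options L={ 0 1/4 5/16 21/64 } R={ 11/32 3/8 1/2 1 } → 43/128
step 9: add Red to get BRRBRBRBR; options L={ 0 1/4 5/16 21/64 } R={ 43/128 11/32 3/8 1/2 1 } → 85/256
step 10: add Red to get BRRBRBRBRR; options L={ 0 1/4 5/16 21/64 } R={ 85/256 43/128 11/32 3/8 1/2 1 } → 169/512
step 11: add Blue to get BRRBRBRBRRB; options L={ 0 1/4 5/16 21/64 169/512 } R={ 85/256 43/128 11/32 3/8 1/2 1 } → 339/1024
step 12: add Blue to get BRRBRBRBRRBB; options L={ 0 1/4 5/16 21/64 169/512 339/1024 } R={ 85/256 43/128 11/32 3/8 1/2 1 } → 679/2048
step 13: add Blue to get BRRBRBRBRRBBB; options L={ 0 1/4 5/16 21/64 169/512 339/1024 679/2048 } R={ 85/256 43/128 11/32 3/8 1/2 1 } → 1359/4096
step 14: add Red to get BRRBRBRBRRBBBR; options L={ 0 1/4 5/16 21/64 169/512 339/1024 679/2048 } R={ 1359/4096 85/256 43/128 11/32 3/8 1/2 1 } → 2717/8192
step 15: add Red to get BRRBRBRBRRBBBRR; options L={ 0 1/4 5/16 21/64 169/512 339/1024 679/2048 } R={ 2717/8192 1359/4096 85/256 43/128 11/32 3/8 1/2 1 } → 5433/16384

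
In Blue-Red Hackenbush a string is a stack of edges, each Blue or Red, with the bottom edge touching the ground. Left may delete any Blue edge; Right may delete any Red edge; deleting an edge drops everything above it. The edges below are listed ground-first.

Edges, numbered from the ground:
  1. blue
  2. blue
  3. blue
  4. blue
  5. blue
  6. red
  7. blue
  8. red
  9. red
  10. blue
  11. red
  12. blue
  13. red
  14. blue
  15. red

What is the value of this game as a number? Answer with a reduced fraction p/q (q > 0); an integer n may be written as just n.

4693/1024

edge 1 of 15 (blue): { 0 | (no moves) } => 1
edge 2 of 15 (blue): { 0 1 | (no moves) } => 2
edge 3 of 15 (blue): { 0 1 2 | (no moves) } => 3
edge 4 of 15 (blue): { 0 1 2 3 | (no moves) } => 4
edge 5 of 15 (blue): { 0 1 2 3 4 | (no moves) } => 5
edge 6 of 15 (red): { 0 1 2 3 4 | 5 } => 9/2
edge 7 of 15 (blue): { 0 1 2 3 4 9/2 | 5 } => 19/4
edge 8 of 15 (red): { 0 1 2 3 4 9/2 | 19/4 5 } => 37/8
edge 9 of 15 (red): { 0 1 2 3 4 9/2 | 37/8 19/4 5 } => 73/16
edge 10 of 15 (blue): { 0 1 2 3 4 9/2 73/16 | 37/8 19/4 5 } => 147/32
edge 11 of 15 (red): { 0 1 2 3 4 9/2 73/16 | 147/32 37/8 19/4 5 } => 293/64
edge 12 of 15 (blue): { 0 1 2 3 4 9/2 73/16 293/64 | 147/32 37/8 19/4 5 } => 587/128
edge 13 of 15 (red): { 0 1 2 3 4 9/2 73/16 293/64 | 587/128 147/32 37/8 19/4 5 } => 1173/256
edge 14 of 15 (blue): { 0 1 2 3 4 9/2 73/16 293/64 1173/256 | 587/128 147/32 37/8 19/4 5 } => 2347/512
edge 15 of 15 (red): { 0 1 2 3 4 9/2 73/16 293/64 1173/256 | 2347/512 587/128 147/32 37/8 19/4 5 } => 4693/1024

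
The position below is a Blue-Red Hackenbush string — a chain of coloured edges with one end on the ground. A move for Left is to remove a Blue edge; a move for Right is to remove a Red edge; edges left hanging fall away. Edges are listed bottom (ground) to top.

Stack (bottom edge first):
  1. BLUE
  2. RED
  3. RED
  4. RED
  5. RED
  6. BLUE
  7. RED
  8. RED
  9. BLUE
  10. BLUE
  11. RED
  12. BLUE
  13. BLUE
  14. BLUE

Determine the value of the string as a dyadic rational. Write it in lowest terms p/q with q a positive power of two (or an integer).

623/8192

Build val(s[:k]) for k = 1..14, string s = BLUE RED RED RED RED BLUE RED RED BLUE BLUE RED BLUE BLUE BLUE.
1 of 14 · B · max L 0 · min R +∞ => 1
2 of 14 · BR · max L 0 · min R 1 => 1/2
3 of 14 · BRR · max L 0 · min R 1/2 => 1/4
4 of 14 · BRRR · max L 0 · min R 1/4 => 1/8
5 of 14 · BRRRR · max L 0 · min R 1/8 => 1/16
6 of 14 · BRRRRB · max L 1/16 · min R 1/8 => 3/32
7 of 14 · BRRRRBR · max L 1/16 · min R 3/32 => 5/64
8 of 14 · BRRRRBRR · max L 1/16 · min R 5/64 => 9/128
9 of 14 · BRRRRBRRB · max L 9/128 · min R 5/64 => 19/256
10 of 14 · BRRRRBRRBB · max L 19/256 · min R 5/64 => 39/512
11 of 14 · BRRRRBRRBBR · max L 19/256 · min R 39/512 => 77/1024
12 of 14 · BRRRRBRRBBRB · max L 77/1024 · min R 39/512 => 155/2048
13 of 14 · BRRRRBRRBBRBB · max L 155/2048 · min R 39/512 => 311/4096
14 of 14 · BRRRRBRRBBRBBB · max L 311/4096 · min R 39/512 => 623/8192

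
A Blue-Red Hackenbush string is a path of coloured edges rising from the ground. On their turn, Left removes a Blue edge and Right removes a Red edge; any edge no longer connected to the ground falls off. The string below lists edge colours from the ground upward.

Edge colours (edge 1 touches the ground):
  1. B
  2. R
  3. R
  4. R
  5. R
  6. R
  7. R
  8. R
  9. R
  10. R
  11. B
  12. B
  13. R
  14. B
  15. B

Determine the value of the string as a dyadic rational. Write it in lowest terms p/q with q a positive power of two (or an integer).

Build val(s[:k]) for k = 1..15, string s = B R R R R R R R R R B B R B B.
step 1: add B to get B; options L={ 0 } R={ — } => 1
step 2: add R to get BR; options L={ 0 } R={ 1 } => 1/2
step 3: add R to get BRR; options L={ 0 } R={ 1/2 1 } => 1/4
step 4: add R to get BRRR; options L={ 0 } R={ 1/4 1/2 1 } => 1/8
step 5: add R to get BRRRR; options L={ 0 } R={ 1/8 1/4 1/2 1 } => 1/16
step 6: add R to get BRRRRR; options L={ 0 } R={ 1/16 1/8 1/4 1/2 1 } => 1/32
step 7: add R to get BRRRRRR; options L={ 0 } R={ 1/32 1/16 1/8 1/4 1/2 1 } => 1/64
step 8: add R to get BRRRRRRR; options L={ 0 } R={ 1/64 1/32 1/16 1/8 1/4 1/2 1 } => 1/128
step 9: add R to get BRRRRRRRR; options L={ 0 } R={ 1/128 1/64 1/32 1/16 1/8 1/4 1/2 1 } => 1/256
step 10: add R to get BRRRRRRRRR; options L={ 0 } R={ 1/256 1/128 1/64 1/32 1/16 1/8 1/4 1/2 1 } => 1/512
step 11: add B to get BRRRRRRRRRB; options L={ 0 1/512 } R={ 1/256 1/128 1/64 1/32 1/16 1/8 1/4 1/2 1 } => 3/1024
step 12: add B to get BRRRRRRRRRBB; options L={ 0 1/512 3/1024 } R={ 1/256 1/128 1/64 1/32 1/16 1/8 1/4 1/2 1 } => 7/2048
step 13: add R to get BRRRRRRRRRBBR; options L={ 0 1/512 3/1024 } R={ 7/2048 1/256 1/128 1/64 1/32 1/16 1/8 1/4 1/2 1 } => 13/4096
step 14: add B to get BRRRRRRRRRBBRB; options L={ 0 1/512 3/1024 13/4096 } R={ 7/2048 1/256 1/128 1/64 1/32 1/16 1/8 1/4 1/2 1 } => 27/8192
step 15: add B to get BRRRRRRRRRBBRBB; options L={ 0 1/512 3/1024 13/4096 27/8192 } R={ 7/2048 1/256 1/128 1/64 1/32 1/16 1/8 1/4 1/2 1 } => 55/16384

55/16384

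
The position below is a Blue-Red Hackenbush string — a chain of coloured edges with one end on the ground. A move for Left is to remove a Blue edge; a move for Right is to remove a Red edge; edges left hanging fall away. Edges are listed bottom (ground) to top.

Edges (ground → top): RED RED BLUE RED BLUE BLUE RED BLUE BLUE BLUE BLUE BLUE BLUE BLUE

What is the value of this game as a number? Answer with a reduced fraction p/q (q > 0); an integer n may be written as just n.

-6401/4096

v(R) = { none | 0 } = -1
v(RR) = { none | -1 0 } = -2
v(RRB) = { -2 | -1 0 } = -3/2
v(RRBR) = { -2 | -3/2 -1 0 } = -7/4
v(RRBRB) = { -2 -7/4 | -3/2 -1 0 } = -13/8
v(RRBRBB) = { -2 -7/4 -13/8 | -3/2 -1 0 } = -25/16
v(RRBRBBR) = { -2 -7/4 -13/8 | -25/16 -3/2 -1 0 } = -51/32
v(RRBRBBRB) = { -2 -7/4 -13/8 -51/32 | -25/16 -3/2 -1 0 } = -101/64
v(RRBRBBRBB) = { -2 -7/4 -13/8 -51/32 -101/64 | -25/16 -3/2 -1 0 } = -201/128
v(RRBRBBRBBB) = { -2 -7/4 -13/8 -51/32 -101/64 -201/128 | -25/16 -3/2 -1 0 } = -401/256
v(RRBRBBRBBBB) = { -2 -7/4 -13/8 -51/32 -101/64 -201/128 -401/256 | -25/16 -3/2 -1 0 } = -801/512
v(RRBRBBRBBBBB) = { -2 -7/4 -13/8 -51/32 -101/64 -201/128 -401/256 -801/512 | -25/16 -3/2 -1 0 } = -1601/1024
v(RRBRBBRBBBBBB) = { -2 -7/4 -13/8 -51/32 -101/64 -201/128 -401/256 -801/512 -1601/1024 | -25/16 -3/2 -1 0 } = -3201/2048
v(RRBRBBRBBBBBBB) = { -2 -7/4 -13/8 -51/32 -101/64 -201/128 -401/256 -801/512 -1601/1024 -3201/2048 | -25/16 -3/2 -1 0 } = -6401/4096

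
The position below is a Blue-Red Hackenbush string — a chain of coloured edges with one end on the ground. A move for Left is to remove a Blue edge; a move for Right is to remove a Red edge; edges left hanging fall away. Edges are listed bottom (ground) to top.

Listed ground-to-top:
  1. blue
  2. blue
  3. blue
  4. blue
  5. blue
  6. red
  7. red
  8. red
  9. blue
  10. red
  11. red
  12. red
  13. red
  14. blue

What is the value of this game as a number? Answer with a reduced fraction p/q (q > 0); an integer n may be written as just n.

2115/512

1 of 14 · b · max L 0 · min R +∞ so 1
2 of 14 · bb · max L 1 · min R +∞ so 2
3 of 14 · bbb · max L 2 · min R +∞ so 3
4 of 14 · bbbb · max L 3 · min R +∞ so 4
5 of 14 · bbbbb · max L 4 · min R +∞ so 5
6 of 14 · bbbbbr · max L 4 · min R 5 so 9/2
7 of 14 · bbbbbrr · max L 4 · min R 9/2 so 17/4
8 of 14 · bbbbbrrr · max L 4 · min R 17/4 so 33/8
9 of 14 · bbbbbrrrb · max L 33/8 · min R 17/4 so 67/16
10 of 14 · bbbbbrrrbr · max L 33/8 · min R 67/16 so 133/32
11 of 14 · bbbbbrrrbrr · max L 33/8 · min R 133/32 so 265/64
12 of 14 · bbbbbrrrbrrr · max L 33/8 · min R 265/64 so 529/128
13 of 14 · bbbbbrrrbrrrr · max L 33/8 · min R 529/128 so 1057/256
14 of 14 · bbbbbrrrbrrrrb · max L 1057/256 · min R 529/128 so 2115/512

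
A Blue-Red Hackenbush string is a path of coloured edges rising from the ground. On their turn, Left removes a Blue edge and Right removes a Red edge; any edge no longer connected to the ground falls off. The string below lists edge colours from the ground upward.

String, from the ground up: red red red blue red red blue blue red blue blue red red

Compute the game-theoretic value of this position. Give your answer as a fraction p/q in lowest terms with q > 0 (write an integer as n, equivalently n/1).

Build value(s[:k]) for k = 1..13, string s = red red red blue red red blue blue red blue blue red red.
1 of 13 · r · max L −∞ · min R 0 ⇒ -1
2 of 13 · rr · max L −∞ · min R -1 ⇒ -2
3 of 13 · rrr · max L −∞ · min R -2 ⇒ -3
4 of 13 · rrrb · max L -3 · min R -2 ⇒ -5/2
5 of 13 · rrrbr · max L -3 · min R -5/2 ⇒ -11/4
6 of 13 · rrrbrr · max L -3 · min R -11/4 ⇒ -23/8
7 of 13 · rrrbrrb · max L -23/8 · min R -11/4 ⇒ -45/16
8 of 13 · rrrbrrbb · max L -45/16 · min R -11/4 ⇒ -89/32
9 of 13 · rrrbrrbbr · max L -45/16 · min R -89/32 ⇒ -179/64
10 of 13 · rrrbrrbbrb · max L -179/64 · min R -89/32 ⇒ -357/128
11 of 13 · rrrbrrbbrbb · max L -357/128 · min R -89/32 ⇒ -713/256
12 of 13 · rrrbrrbbrbbr · max L -357/128 · min R -713/256 ⇒ -1427/512
13 of 13 · rrrbrrbbrbbrr · max L -357/128 · min R -1427/512 ⇒ -2855/1024

-2855/1024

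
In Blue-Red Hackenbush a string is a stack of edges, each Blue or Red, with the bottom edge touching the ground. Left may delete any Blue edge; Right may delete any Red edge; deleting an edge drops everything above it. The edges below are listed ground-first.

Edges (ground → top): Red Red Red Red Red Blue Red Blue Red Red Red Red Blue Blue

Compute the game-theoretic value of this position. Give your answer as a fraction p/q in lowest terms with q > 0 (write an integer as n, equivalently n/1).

val_1 [R]  L=[∅]  R=[0]  — -1
val_2 [RR]  L=[∅]  R=[-1, 0]  — -2
val_3 [RRR]  L=[∅]  R=[-2, -1, 0]  — -3
val_4 [RRRR]  L=[∅]  R=[-3, -2, -1, 0]  — -4
val_5 [RRRRR]  L=[∅]  R=[-4, -3, -2, -1, 0]  — -5
val_6 [RRRRRB]  L=[-5]  R=[-4, -3, -2, -1, 0]  — -9/2
val_7 [RRRRRBR]  L=[-5]  R=[-9/2, -4, -3, -2, -1, 0]  — -19/4
val_8 [RRRRRBRB]  L=[-5, -19/4]  R=[-9/2, -4, -3, -2, -1, 0]  — -37/8
val_9 [RRRRRBRBR]  L=[-5, -19/4]  R=[-37/8, -9/2, -4, -3, -2, -1, 0]  — -75/16
val_10 [RRRRRBRBRR]  L=[-5, -19/4]  R=[-75/16, -37/8, -9/2, -4, -3, -2, -1, 0]  — -151/32
val_11 [RRRRRBRBRRR]  L=[-5, -19/4]  R=[-151/32, -75/16, -37/8, -9/2, -4, -3, -2, -1, 0]  — -303/64
val_12 [RRRRRBRBRRRR]  L=[-5, -19/4]  R=[-303/64, -151/32, -75/16, -37/8, -9/2, -4, -3, -2, -1, 0]  — -607/128
val_13 [RRRRRBRBRRRRB]  L=[-5, -19/4, -607/128]  R=[-303/64, -151/32, -75/16, -37/8, -9/2, -4, -3, -2, -1, 0]  — -1213/256
val_14 [RRRRRBRBRRRRBB]  L=[-5, -19/4, -607/128, -1213/256]  R=[-303/64, -151/32, -75/16, -37/8, -9/2, -4, -3, -2, -1, 0]  — -2425/512

-2425/512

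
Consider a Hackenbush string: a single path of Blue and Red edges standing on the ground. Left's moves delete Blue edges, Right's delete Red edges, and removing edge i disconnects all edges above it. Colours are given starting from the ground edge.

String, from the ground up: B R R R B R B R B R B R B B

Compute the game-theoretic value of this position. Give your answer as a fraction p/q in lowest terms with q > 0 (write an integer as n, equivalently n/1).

1367/8192

v_1 [B]  L=[0]  R=[(no moves)]  — 1
v_2 [BR]  L=[0]  R=[1]  — 1/2
v_3 [BRR]  L=[0]  R=[1/2 1]  — 1/4
v_4 [BRRR]  L=[0]  R=[1/4 1/2 1]  — 1/8
v_5 [BRRRB]  L=[0 1/8]  R=[1/4 1/2 1]  — 3/16
v_6 [BRRRBR]  L=[0 1/8]  R=[3/16 1/4 1/2 1]  — 5/32
v_7 [BRRRBRB]  L=[0 1/8 5/32]  R=[3/16 1/4 1/2 1]  — 11/64
v_8 [BRRRBRBR]  L=[0 1/8 5/32]  R=[11/64 3/16 1/4 1/2 1]  — 21/128
v_9 [BRRRBRBRB]  L=[0 1/8 5/32 21/128]  R=[11/64 3/16 1/4 1/2 1]  — 43/256
v_10 [BRRRBRBRBR]  L=[0 1/8 5/32 21/128]  R=[43/256 11/64 3/16 1/4 1/2 1]  — 85/512
v_11 [BRRRBRBRBRB]  L=[0 1/8 5/32 21/128 85/512]  R=[43/256 11/64 3/16 1/4 1/2 1]  — 171/1024
v_12 [BRRRBRBRBRBR]  L=[0 1/8 5/32 21/128 85/512]  R=[171/1024 43/256 11/64 3/16 1/4 1/2 1]  — 341/2048
v_13 [BRRRBRBRBRBRB]  L=[0 1/8 5/32 21/128 85/512 341/2048]  R=[171/1024 43/256 11/64 3/16 1/4 1/2 1]  — 683/4096
v_14 [BRRRBRBRBRBRBB]  L=[0 1/8 5/32 21/128 85/512 341/2048 683/4096]  R=[171/1024 43/256 11/64 3/16 1/4 1/2 1]  — 1367/8192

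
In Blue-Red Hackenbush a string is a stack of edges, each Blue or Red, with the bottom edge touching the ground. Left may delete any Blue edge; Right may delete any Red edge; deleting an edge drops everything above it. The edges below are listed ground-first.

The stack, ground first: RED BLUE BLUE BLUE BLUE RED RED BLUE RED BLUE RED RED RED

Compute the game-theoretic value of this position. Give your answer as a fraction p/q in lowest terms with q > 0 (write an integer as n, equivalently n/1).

R: Left { none }, Right { 0 } = simplest -1
RB: Left { -1 }, Right { 0 } = simplest -1/2
RBB: Left { -1; -1/2 }, Right { 0 } = simplest -1/4
RBBB: Left { -1; -1/2; -1/4 }, Right { 0 } = simplest -1/8
RBBBB: Left { -1; -1/2; -1/4; -1/8 }, Right { 0 } = simplest -1/16
RBBBBR: Left { -1; -1/2; -1/4; -1/8 }, Right { -1/16; 0 } = simplest -3/32
RBBBBRR: Left { -1; -1/2; -1/4; -1/8 }, Right { -3/32; -1/16; 0 } = simplest -7/64
RBBBBRRB: Left { -1; -1/2; -1/4; -1/8; -7/64 }, Right { -3/32; -1/16; 0 } = simplest -13/128
RBBBBRRBR: Left { -1; -1/2; -1/4; -1/8; -7/64 }, Right { -13/128; -3/32; -1/16; 0 } = simplest -27/256
RBBBBRRBRB: Left { -1; -1/2; -1/4; -1/8; -7/64; -27/256 }, Right { -13/128; -3/32; -1/16; 0 } = simplest -53/512
RBBBBRRBRBR: Left { -1; -1/2; -1/4; -1/8; -7/64; -27/256 }, Right { -53/512; -13/128; -3/32; -1/16; 0 } = simplest -107/1024
RBBBBRRBRBRR: Left { -1; -1/2; -1/4; -1/8; -7/64; -27/256 }, Right { -107/1024; -53/512; -13/128; -3/32; -1/16; 0 } = simplest -215/2048
RBBBBRRBRBRRR: Left { -1; -1/2; -1/4; -1/8; -7/64; -27/256 }, Right { -215/2048; -107/1024; -53/512; -13/128; -3/32; -1/16; 0 } = simplest -431/4096

-431/4096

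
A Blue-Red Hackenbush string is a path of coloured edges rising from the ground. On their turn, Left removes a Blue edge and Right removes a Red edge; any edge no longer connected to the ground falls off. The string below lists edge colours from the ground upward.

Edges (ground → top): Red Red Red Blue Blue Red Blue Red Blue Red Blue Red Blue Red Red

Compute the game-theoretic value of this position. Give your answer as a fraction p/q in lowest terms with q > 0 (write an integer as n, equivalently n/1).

Prefix values for Red Red Red Blue Blue Red Blue Red Blue Red Blue Red Blue Red Red via {L|R} + simplicity:
R: Left { (no moves) }, Right { 0 } → simplest -1
RR: Left { (no moves) }, Right { -1, 0 } → simplest -2
RRR: Left { (no moves) }, Right { -2, -1, 0 } → simplest -3
RRRB: Left { -3 }, Right { -2, -1, 0 } → simplest -5/2
RRRBB: Left { -3, -5/2 }, Right { -2, -1, 0 } → simplest -9/4
RRRBBR: Left { -3, -5/2 }, Right { -9/4, -2, -1, 0 } → simplest -19/8
RRRBBRB: Left { -3, -5/2, -19/8 }, Right { -9/4, -2, -1, 0 } → simplest -37/16
RRRBBRBR: Left { -3, -5/2, -19/8 }, Right { -37/16, -9/4, -2, -1, 0 } → simplest -75/32
RRRBBRBRB: Left { -3, -5/2, -19/8, -75/32 }, Right { -37/16, -9/4, -2, -1, 0 } → simplest -149/64
RRRBBRBRBR: Left { -3, -5/2, -19/8, -75/32 }, Right { -149/64, -37/16, -9/4, -2, -1, 0 } → simplest -299/128
RRRBBRBRBRB: Left { -3, -5/2, -19/8, -75/32, -299/128 }, Right { -149/64, -37/16, -9/4, -2, -1, 0 } → simplest -597/256
RRRBBRBRBRBR: Left { -3, -5/2, -19/8, -75/32, -299/128 }, Right { -597/256, -149/64, -37/16, -9/4, -2, -1, 0 } → simplest -1195/512
RRRBBRBRBRBRB: Left { -3, -5/2, -19/8, -75/32, -299/128, -1195/512 }, Right { -597/256, -149/64, -37/16, -9/4, -2, -1, 0 } → simplest -2389/1024
RRRBBRBRBRBRBR: Left { -3, -5/2, -19/8, -75/32, -299/128, -1195/512 }, Right { -2389/1024, -597/256, -149/64, -37/16, -9/4, -2, -1, 0 } → simplest -4779/2048
RRRBBRBRBRBRBRR: Left { -3, -5/2, -19/8, -75/32, -299/128, -1195/512 }, Right { -4779/2048, -2389/1024, -597/256, -149/64, -37/16, -9/4, -2, -1, 0 } → simplest -9559/4096

-9559/4096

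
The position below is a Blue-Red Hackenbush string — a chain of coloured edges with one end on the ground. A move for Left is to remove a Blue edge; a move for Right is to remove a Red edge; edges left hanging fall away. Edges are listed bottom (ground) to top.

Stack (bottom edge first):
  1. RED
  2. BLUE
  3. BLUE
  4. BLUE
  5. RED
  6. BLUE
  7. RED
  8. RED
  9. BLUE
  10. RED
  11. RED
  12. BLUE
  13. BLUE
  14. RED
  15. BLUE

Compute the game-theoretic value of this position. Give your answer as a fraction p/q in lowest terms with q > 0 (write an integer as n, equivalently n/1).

-2917/16384

Build G(s[:k]) for k = 1..15, string s = RED BLUE BLUE BLUE RED BLUE RED RED BLUE RED RED BLUE BLUE RED BLUE.
edge 1 of 15 (RED): { none | 0 } — -1
edge 2 of 15 (BLUE): { -1 | 0 } — -1/2
edge 3 of 15 (BLUE): { -1,-1/2 | 0 } — -1/4
edge 4 of 15 (BLUE): { -1,-1/2,-1/4 | 0 } — -1/8
edge 5 of 15 (RED): { -1,-1/2,-1/4 | -1/8,0 } — -3/16
edge 6 of 15 (BLUE): { -1,-1/2,-1/4,-3/16 | -1/8,0 } — -5/32
edge 7 of 15 (RED): { -1,-1/2,-1/4,-3/16 | -5/32,-1/8,0 } — -11/64
edge 8 of 15 (RED): { -1,-1/2,-1/4,-3/16 | -11/64,-5/32,-1/8,0 } — -23/128
edge 9 of 15 (BLUE): { -1,-1/2,-1/4,-3/16,-23/128 | -11/64,-5/32,-1/8,0 } — -45/256
edge 10 of 15 (RED): { -1,-1/2,-1/4,-3/16,-23/128 | -45/256,-11/64,-5/32,-1/8,0 } — -91/512
edge 11 of 15 (RED): { -1,-1/2,-1/4,-3/16,-23/128 | -91/512,-45/256,-11/64,-5/32,-1/8,0 } — -183/1024
edge 12 of 15 (BLUE): { -1,-1/2,-1/4,-3/16,-23/128,-183/1024 | -91/512,-45/256,-11/64,-5/32,-1/8,0 } — -365/2048
edge 13 of 15 (BLUE): { -1,-1/2,-1/4,-3/16,-23/128,-183/1024,-365/2048 | -91/512,-45/256,-11/64,-5/32,-1/8,0 } — -729/4096
edge 14 of 15 (RED): { -1,-1/2,-1/4,-3/16,-23/128,-183/1024,-365/2048 | -729/4096,-91/512,-45/256,-11/64,-5/32,-1/8,0 } — -1459/8192
edge 15 of 15 (BLUE): { -1,-1/2,-1/4,-3/16,-23/128,-183/1024,-365/2048,-1459/8192 | -729/4096,-91/512,-45/256,-11/64,-5/32,-1/8,0 } — -2917/16384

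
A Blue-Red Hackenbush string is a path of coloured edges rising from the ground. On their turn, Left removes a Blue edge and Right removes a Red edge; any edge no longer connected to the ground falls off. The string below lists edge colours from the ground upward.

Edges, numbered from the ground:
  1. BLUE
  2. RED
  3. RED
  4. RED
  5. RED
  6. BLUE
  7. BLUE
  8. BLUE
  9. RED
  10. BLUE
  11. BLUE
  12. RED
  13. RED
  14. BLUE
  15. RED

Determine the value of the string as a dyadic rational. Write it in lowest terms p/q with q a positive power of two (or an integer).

G(B) = { 0 | · } — 1
G(BR) = { 0 | 1 } — 1/2
G(BRR) = { 0 | 1/2, 1 } — 1/4
G(BRRR) = { 0 | 1/4, 1/2, 1 } — 1/8
G(BRRRR) = { 0 | 1/8, 1/4, 1/2, 1 } — 1/16
G(BRRRRB) = { 0, 1/16 | 1/8, 1/4, 1/2, 1 } — 3/32
G(BRRRRBB) = { 0, 1/16, 3/32 | 1/8, 1/4, 1/2, 1 } — 7/64
G(BRRRRBBB) = { 0, 1/16, 3/32, 7/64 | 1/8, 1/4, 1/2, 1 } — 15/128
G(BRRRRBBBR) = { 0, 1/16, 3/32, 7/64 | 15/128, 1/8, 1/4, 1/2, 1 } — 29/256
G(BRRRRBBBRB) = { 0, 1/16, 3/32, 7/64, 29/256 | 15/128, 1/8, 1/4, 1/2, 1 } — 59/512
G(BRRRRBBBRBB) = { 0, 1/16, 3/32, 7/64, 29/256, 59/512 | 15/128, 1/8, 1/4, 1/2, 1 } — 119/1024
G(BRRRRBBBRBBR) = { 0, 1/16, 3/32, 7/64, 29/256, 59/512 | 119/1024, 15/128, 1/8, 1/4, 1/2, 1 } — 237/2048
G(BRRRRBBBRBBRR) = { 0, 1/16, 3/32, 7/64, 29/256, 59/512 | 237/2048, 119/1024, 15/128, 1/8, 1/4, 1/2, 1 } — 473/4096
G(BRRRRBBBRBBRRB) = { 0, 1/16, 3/32, 7/64, 29/256, 59/512, 473/4096 | 237/2048, 119/1024, 15/128, 1/8, 1/4, 1/2, 1 } — 947/8192
G(BRRRRBBBRBBRRBR) = { 0, 1/16, 3/32, 7/64, 29/256, 59/512, 473/4096 | 947/8192, 237/2048, 119/1024, 15/128, 1/8, 1/4, 1/2, 1 } — 1893/16384

1893/16384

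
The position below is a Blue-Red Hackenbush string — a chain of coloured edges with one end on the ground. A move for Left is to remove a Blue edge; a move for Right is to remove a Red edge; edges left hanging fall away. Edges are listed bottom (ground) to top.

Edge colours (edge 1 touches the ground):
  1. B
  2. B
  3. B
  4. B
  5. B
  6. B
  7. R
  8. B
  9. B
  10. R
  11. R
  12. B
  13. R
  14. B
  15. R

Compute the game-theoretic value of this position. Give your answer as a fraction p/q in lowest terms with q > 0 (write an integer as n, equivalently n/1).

2965/512

Recurse on prefixes of the 15-edge string B B B B B B R B B R R B R B R:
1 of 15 · B · max L 0 · min R +∞ -> 1
2 of 15 · BB · max L 1 · min R +∞ -> 2
3 of 15 · BBB · max L 2 · min R +∞ -> 3
4 of 15 · BBBB · max L 3 · min R +∞ -> 4
5 of 15 · BBBBB · max L 4 · min R +∞ -> 5
6 of 15 · BBBBBB · max L 5 · min R +∞ -> 6
7 of 15 · BBBBBBR · max L 5 · min R 6 -> 11/2
8 of 15 · BBBBBBRB · max L 11/2 · min R 6 -> 23/4
9 of 15 · BBBBBBRBB · max L 23/4 · min R 6 -> 47/8
10 of 15 · BBBBBBRBBR · max L 23/4 · min R 47/8 -> 93/16
11 of 15 · BBBBBBRBBRR · max L 23/4 · min R 93/16 -> 185/32
12 of 15 · BBBBBBRBBRRB · max L 185/32 · min R 93/16 -> 371/64
13 of 15 · BBBBBBRBBRRBR · max L 185/32 · min R 371/64 -> 741/128
14 of 15 · BBBBBBRBBRRBRB · max L 741/128 · min R 371/64 -> 1483/256
15 of 15 · BBBBBBRBBRRBRBR · max L 741/128 · min R 1483/256 -> 2965/512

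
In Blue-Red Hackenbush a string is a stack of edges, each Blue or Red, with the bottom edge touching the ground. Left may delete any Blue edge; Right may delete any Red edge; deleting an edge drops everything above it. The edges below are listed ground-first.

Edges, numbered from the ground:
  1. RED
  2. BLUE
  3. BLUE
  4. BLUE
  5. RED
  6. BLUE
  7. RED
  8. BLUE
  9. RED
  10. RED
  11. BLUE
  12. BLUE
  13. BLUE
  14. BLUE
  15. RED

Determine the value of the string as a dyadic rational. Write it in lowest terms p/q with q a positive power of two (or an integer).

-2755/16384

G_1 [R]  L=[none]  R=[0]  = -1
G_2 [RB]  L=[-1]  R=[0]  = -1/2
G_3 [RBB]  L=[-1, -1/2]  R=[0]  = -1/4
G_4 [RBBB]  L=[-1, -1/2, -1/4]  R=[0]  = -1/8
G_5 [RBBBR]  L=[-1, -1/2, -1/4]  R=[-1/8, 0]  = -3/16
G_6 [RBBBRB]  L=[-1, -1/2, -1/4, -3/16]  R=[-1/8, 0]  = -5/32
G_7 [RBBBRBR]  L=[-1, -1/2, -1/4, -3/16]  R=[-5/32, -1/8, 0]  = -11/64
G_8 [RBBBRBRB]  L=[-1, -1/2, -1/4, -3/16, -11/64]  R=[-5/32, -1/8, 0]  = -21/128
G_9 [RBBBRBRBR]  L=[-1, -1/2, -1/4, -3/16, -11/64]  R=[-21/128, -5/32, -1/8, 0]  = -43/256
G_10 [RBBBRBRBRR]  L=[-1, -1/2, -1/4, -3/16, -11/64]  R=[-43/256, -21/128, -5/32, -1/8, 0]  = -87/512
G_11 [RBBBRBRBRRB]  L=[-1, -1/2, -1/4, -3/16, -11/64, -87/512]  R=[-43/256, -21/128, -5/32, -1/8, 0]  = -173/1024
G_12 [RBBBRBRBRRBB]  L=[-1, -1/2, -1/4, -3/16, -11/64, -87/512, -173/1024]  R=[-43/256, -21/128, -5/32, -1/8, 0]  = -345/2048
G_13 [RBBBRBRBRRBBB]  L=[-1, -1/2, -1/4, -3/16, -11/64, -87/512, -173/1024, -345/2048]  R=[-43/256, -21/128, -5/32, -1/8, 0]  = -689/4096
G_14 [RBBBRBRBRRBBBB]  L=[-1, -1/2, -1/4, -3/16, -11/64, -87/512, -173/1024, -345/2048, -689/4096]  R=[-43/256, -21/128, -5/32, -1/8, 0]  = -1377/8192
G_15 [RBBBRBRBRRBBBBR]  L=[-1, -1/2, -1/4, -3/16, -11/64, -87/512, -173/1024, -345/2048, -689/4096]  R=[-1377/8192, -43/256, -21/128, -5/32, -1/8, 0]  = -2755/16384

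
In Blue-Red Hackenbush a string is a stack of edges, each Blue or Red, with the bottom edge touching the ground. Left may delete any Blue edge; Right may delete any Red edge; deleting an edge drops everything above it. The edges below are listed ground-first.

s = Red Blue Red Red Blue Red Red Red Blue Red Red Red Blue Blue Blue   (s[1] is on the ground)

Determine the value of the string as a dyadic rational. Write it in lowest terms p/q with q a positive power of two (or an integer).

-14193/16384

Build val(s[:k]) for k = 1..15, string s = Red Blue Red Red Blue Red Red Red Blue Red Red Red Blue Blue Blue.
val(R) = { (no moves) | 0 } = -1
val(RB) = { -1 | 0 } = -1/2
val(RBR) = { -1 | -1/2 0 } = -3/4
val(RBRR) = { -1 | -3/4 -1/2 0 } = -7/8
val(RBRRB) = { -1 -7/8 | -3/4 -1/2 0 } = -13/16
val(RBRRBR) = { -1 -7/8 | -13/16 -3/4 -1/2 0 } = -27/32
val(RBRRBRR) = { -1 -7/8 | -27/32 -13/16 -3/4 -1/2 0 } = -55/64
val(RBRRBRRR) = { -1 -7/8 | -55/64 -27/32 -13/16 -3/4 -1/2 0 } = -111/128
val(RBRRBRRRB) = { -1 -7/8 -111/128 | -55/64 -27/32 -13/16 -3/4 -1/2 0 } = -221/256
val(RBRRBRRRBR) = { -1 -7/8 -111/128 | -221/256 -55/64 -27/32 -13/16 -3/4 -1/2 0 } = -443/512
val(RBRRBRRRBRR) = { -1 -7/8 -111/128 | -443/512 -221/256 -55/64 -27/32 -13/16 -3/4 -1/2 0 } = -887/1024
val(RBRRBRRRBRRR) = { -1 -7/8 -111/128 | -887/1024 -443/512 -221/256 -55/64 -27/32 -13/16 -3/4 -1/2 0 } = -1775/2048
val(RBRRBRRRBRRRB) = { -1 -7/8 -111/128 -1775/2048 | -887/1024 -443/512 -221/256 -55/64 -27/32 -13/16 -3/4 -1/2 0 } = -3549/4096
val(RBRRBRRRBRRRBB) = { -1 -7/8 -111/128 -1775/2048 -3549/4096 | -887/1024 -443/512 -221/256 -55/64 -27/32 -13/16 -3/4 -1/2 0 } = -7097/8192
val(RBRRBRRRBRRRBBB) = { -1 -7/8 -111/128 -1775/2048 -3549/4096 -7097/8192 | -887/1024 -443/512 -221/256 -55/64 -27/32 -13/16 -3/4 -1/2 0 } = -14193/16384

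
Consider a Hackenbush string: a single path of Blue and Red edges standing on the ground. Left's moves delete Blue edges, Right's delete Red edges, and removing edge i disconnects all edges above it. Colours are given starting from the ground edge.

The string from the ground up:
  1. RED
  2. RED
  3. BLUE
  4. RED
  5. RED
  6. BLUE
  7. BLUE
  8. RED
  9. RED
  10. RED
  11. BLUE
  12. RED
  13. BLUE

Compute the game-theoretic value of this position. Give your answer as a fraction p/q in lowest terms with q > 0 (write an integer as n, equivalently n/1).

Prefix values for RED RED BLUE RED RED BLUE BLUE RED RED RED BLUE RED BLUE via {L|R} + simplicity:
edge 1 of 13 (RED): { none | 0 } -> -1
edge 2 of 13 (RED): { none | -1,0 } -> -2
edge 3 of 13 (BLUE): { -2 | -1,0 } -> -3/2
edge 4 of 13 (RED): { -2 | -3/2,-1,0 } -> -7/4
edge 5 of 13 (RED): { -2 | -7/4,-3/2,-1,0 } -> -15/8
edge 6 of 13 (BLUE): { -2,-15/8 | -7/4,-3/2,-1,0 } -> -29/16
edge 7 of 13 (BLUE): { -2,-15/8,-29/16 | -7/4,-3/2,-1,0 } -> -57/32
edge 8 of 13 (RED): { -2,-15/8,-29/16 | -57/32,-7/4,-3/2,-1,0 } -> -115/64
edge 9 of 13 (RED): { -2,-15/8,-29/16 | -115/64,-57/32,-7/4,-3/2,-1,0 } -> -231/128
edge 10 of 13 (RED): { -2,-15/8,-29/16 | -231/128,-115/64,-57/32,-7/4,-3/2,-1,0 } -> -463/256
edge 11 of 13 (BLUE): { -2,-15/8,-29/16,-463/256 | -231/128,-115/64,-57/32,-7/4,-3/2,-1,0 } -> -925/512
edge 12 of 13 (RED): { -2,-15/8,-29/16,-463/256 | -925/512,-231/128,-115/64,-57/32,-7/4,-3/2,-1,0 } -> -1851/1024
edge 13 of 13 (BLUE): { -2,-15/8,-29/16,-463/256,-1851/1024 | -925/512,-231/128,-115/64,-57/32,-7/4,-3/2,-1,0 } -> -3701/2048

-3701/2048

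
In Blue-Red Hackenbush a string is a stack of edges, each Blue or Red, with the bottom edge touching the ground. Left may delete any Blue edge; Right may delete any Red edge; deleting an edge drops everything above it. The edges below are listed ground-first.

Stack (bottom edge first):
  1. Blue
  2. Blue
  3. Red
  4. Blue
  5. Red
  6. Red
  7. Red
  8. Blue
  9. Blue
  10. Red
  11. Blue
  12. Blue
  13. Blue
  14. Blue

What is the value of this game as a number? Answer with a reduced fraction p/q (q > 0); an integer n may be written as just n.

Recurse on prefixes of the 14-edge string Blue Blue Red Blue Red Red Red Blue Blue Red Blue Blue Blue Blue:
step 1: add Blue to get B; options L={ 0 } R={ ∅ } -> 1
step 2: add Blue to get BB; options L={ 0; 1 } R={ ∅ } -> 2
step 3: add Red to get BBR; options L={ 0; 1 } R={ 2 } -> 3/2
step 4: add Blue to get BBRB; options L={ 0; 1; 3/2 } R={ 2 } -> 7/4
step 5: add Red to get BBRBR; options L={ 0; 1; 3/2 } R={ 7/4; 2 } -> 13/8
step 6: add Red to get BBRBRR; options L={ 0; 1; 3/2 } R={ 13/8; 7/4; 2 } -> 25/16
step 7: add Red to get BBRBRRR; options L={ 0; 1; 3/2 } R={ 25/16; 13/8; 7/4; 2 } -> 49/32
step 8: add Blue to get BBRBRRRB; options L={ 0; 1; 3/2; 49/32 } R={ 25/16; 13/8; 7/4; 2 } -> 99/64
step 9: add Blue to get BBRBRRRBB; options L={ 0; 1; 3/2; 49/32; 99/64 } R={ 25/16; 13/8; 7/4; 2 } -> 199/128
step 10: add Red to get BBRBRRRBBR; options L={ 0; 1; 3/2; 49/32; 99/64 } R={ 199/128; 25/16; 13/8; 7/4; 2 } -> 397/256
step 11: add Blue to get BBRBRRRBBRB; options L={ 0; 1; 3/2; 49/32; 99/64; 397/256 } R={ 199/128; 25/16; 13/8; 7/4; 2 } -> 795/512
step 12: add Blue to get BBRBRRRBBRBB; options L={ 0; 1; 3/2; 49/32; 99/64; 397/256; 795/512 } R={ 199/128; 25/16; 13/8; 7/4; 2 } -> 1591/1024
step 13: add Blue to get BBRBRRRBBRBBB; options L={ 0; 1; 3/2; 49/32; 99/64; 397/256; 795/512; 1591/1024 } R={ 199/128; 25/16; 13/8; 7/4; 2 } -> 3183/2048
step 14: add Blue to get BBRBRRRBBRBBBB; options L={ 0; 1; 3/2; 49/32; 99/64; 397/256; 795/512; 1591/1024; 3183/2048 } R={ 199/128; 25/16; 13/8; 7/4; 2 } -> 6367/4096

6367/4096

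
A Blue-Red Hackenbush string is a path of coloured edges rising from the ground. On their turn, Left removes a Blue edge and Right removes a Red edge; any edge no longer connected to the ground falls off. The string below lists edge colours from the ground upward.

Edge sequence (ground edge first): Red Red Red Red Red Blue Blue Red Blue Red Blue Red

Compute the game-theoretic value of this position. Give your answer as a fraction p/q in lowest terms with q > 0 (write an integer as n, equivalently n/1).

Prefix values for Red Red Red Red Red Blue Blue Red Blue Red Blue Red via {L|R} + simplicity:
R: Left { ∅ }, Right { 0 } -> simplest -1
RR: Left { ∅ }, Right { -1, 0 } -> simplest -2
RRR: Left { ∅ }, Right { -2, -1, 0 } -> simplest -3
RRRR: Left { ∅ }, Right { -3, -2, -1, 0 } -> simplest -4
RRRRR: Left { ∅ }, Right { -4, -3, -2, -1, 0 } -> simplest -5
RRRRRB: Left { -5 }, Right { -4, -3, -2, -1, 0 } -> simplest -9/2
RRRRRBB: Left { -5, -9/2 }, Right { -4, -3, -2, -1, 0 } -> simplest -17/4
RRRRRBBR: Left { -5, -9/2 }, Right { -17/4, -4, -3, -2, -1, 0 } -> simplest -35/8
RRRRRBBRB: Left { -5, -9/2, -35/8 }, Right { -17/4, -4, -3, -2, -1, 0 } -> simplest -69/16
RRRRRBBRBR: Left { -5, -9/2, -35/8 }, Right { -69/16, -17/4, -4, -3, -2, -1, 0 } -> simplest -139/32
RRRRRBBRBRB: Left { -5, -9/2, -35/8, -139/32 }, Right { -69/16, -17/4, -4, -3, -2, -1, 0 } -> simplest -277/64
RRRRRBBRBRBR: Left { -5, -9/2, -35/8, -139/32 }, Right { -277/64, -69/16, -17/4, -4, -3, -2, -1, 0 } -> simplest -555/128

-555/128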